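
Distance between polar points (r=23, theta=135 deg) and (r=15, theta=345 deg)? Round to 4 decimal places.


d = sqrt(r1^2 + r2^2 - 2*r1*r2*cos(t2-t1))
d = sqrt(23^2 + 15^2 - 2*23*15*cos(345-135)) = 36.7635

36.7635


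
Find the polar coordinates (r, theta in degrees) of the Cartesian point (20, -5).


r = sqrt(20^2 + (-5)^2) = 20.6155
theta = atan2(-5, 20) = 345.9638 degrees

r = 20.6155, theta = 345.9638 degrees


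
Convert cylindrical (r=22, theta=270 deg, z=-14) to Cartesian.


x = 22 * cos(270) = 0
y = 22 * sin(270) = -22
z = -14

(0, -22, -14)


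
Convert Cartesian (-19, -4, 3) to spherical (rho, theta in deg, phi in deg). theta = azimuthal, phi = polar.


rho = sqrt((-19)^2 + (-4)^2 + 3^2) = 19.6469
theta = atan2(-4, -19) = 191.8887 deg
phi = acos(3/19.6469) = 81.2168 deg

rho = 19.6469, theta = 191.8887 deg, phi = 81.2168 deg


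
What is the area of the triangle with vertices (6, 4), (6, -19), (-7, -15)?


Area = |x1(y2-y3) + x2(y3-y1) + x3(y1-y2)| / 2
= |6*(-19--15) + 6*(-15-4) + -7*(4--19)| / 2
= 149.5

149.5


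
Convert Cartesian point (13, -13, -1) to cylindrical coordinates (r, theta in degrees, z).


r = sqrt(13^2 + (-13)^2) = 18.3848
theta = atan2(-13, 13) = 315 deg
z = -1

r = 18.3848, theta = 315 deg, z = -1


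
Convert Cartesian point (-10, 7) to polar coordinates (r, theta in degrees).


r = sqrt((-10)^2 + 7^2) = 12.2066
theta = atan2(7, -10) = 145.008 degrees

r = 12.2066, theta = 145.008 degrees


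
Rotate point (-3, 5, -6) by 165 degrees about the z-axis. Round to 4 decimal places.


x' = -3*cos(165) - 5*sin(165) = 1.6037
y' = -3*sin(165) + 5*cos(165) = -5.6061
z' = -6

(1.6037, -5.6061, -6)


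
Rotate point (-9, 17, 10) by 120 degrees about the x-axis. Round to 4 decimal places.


x' = -9
y' = 17*cos(120) - 10*sin(120) = -17.1603
z' = 17*sin(120) + 10*cos(120) = 9.7224

(-9, -17.1603, 9.7224)


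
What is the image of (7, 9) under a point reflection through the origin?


Reflection through origin: (x, y) -> (-x, -y)
(7, 9) -> (-7, -9)

(-7, -9)


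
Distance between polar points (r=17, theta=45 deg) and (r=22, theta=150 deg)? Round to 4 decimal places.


d = sqrt(r1^2 + r2^2 - 2*r1*r2*cos(t2-t1))
d = sqrt(17^2 + 22^2 - 2*17*22*cos(150-45)) = 31.0901

31.0901


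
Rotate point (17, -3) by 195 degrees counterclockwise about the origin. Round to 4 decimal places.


x' = 17*cos(195) - -3*sin(195) = -17.1972
y' = 17*sin(195) + -3*cos(195) = -1.5021

(-17.1972, -1.5021)


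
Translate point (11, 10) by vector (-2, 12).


Translation: (x+dx, y+dy) = (11+-2, 10+12) = (9, 22)

(9, 22)


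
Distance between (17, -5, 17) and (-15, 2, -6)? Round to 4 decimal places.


d = sqrt((-15-17)^2 + (2--5)^2 + (-6-17)^2) = 40.025

40.025


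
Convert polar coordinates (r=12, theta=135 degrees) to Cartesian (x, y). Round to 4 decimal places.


x = 12 * cos(135) = -8.4853
y = 12 * sin(135) = 8.4853

(-8.4853, 8.4853)


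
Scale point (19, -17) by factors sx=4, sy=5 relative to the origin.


Scaling: (x*sx, y*sy) = (19*4, -17*5) = (76, -85)

(76, -85)


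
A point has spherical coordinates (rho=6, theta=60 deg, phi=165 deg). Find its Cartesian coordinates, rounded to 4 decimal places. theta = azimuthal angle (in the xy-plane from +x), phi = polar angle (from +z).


x = 6 * sin(165) * cos(60) = 0.7765
y = 6 * sin(165) * sin(60) = 1.3449
z = 6 * cos(165) = -5.7956

(0.7765, 1.3449, -5.7956)


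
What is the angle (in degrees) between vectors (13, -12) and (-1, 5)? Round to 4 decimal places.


dot = 13*-1 + -12*5 = -73
|u| = 17.6918, |v| = 5.099
cos(angle) = -0.8092
angle = 144.0193 degrees

144.0193 degrees


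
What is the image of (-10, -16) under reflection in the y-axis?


Reflection across y-axis: (x, y) -> (-x, y)
(-10, -16) -> (10, -16)

(10, -16)


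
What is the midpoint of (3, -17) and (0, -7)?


Midpoint = ((3+0)/2, (-17+-7)/2) = (1.5, -12)

(1.5, -12)


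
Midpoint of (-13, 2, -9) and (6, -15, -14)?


Midpoint = ((-13+6)/2, (2+-15)/2, (-9+-14)/2) = (-3.5, -6.5, -11.5)

(-3.5, -6.5, -11.5)


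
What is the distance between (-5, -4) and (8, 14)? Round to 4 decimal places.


d = sqrt((8--5)^2 + (14--4)^2) = 22.2036

22.2036


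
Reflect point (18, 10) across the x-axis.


Reflection across x-axis: (x, y) -> (x, -y)
(18, 10) -> (18, -10)

(18, -10)


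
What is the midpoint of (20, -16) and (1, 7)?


Midpoint = ((20+1)/2, (-16+7)/2) = (10.5, -4.5)

(10.5, -4.5)


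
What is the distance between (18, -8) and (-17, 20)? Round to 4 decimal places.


d = sqrt((-17-18)^2 + (20--8)^2) = 44.8219

44.8219


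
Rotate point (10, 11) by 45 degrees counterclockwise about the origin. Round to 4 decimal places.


x' = 10*cos(45) - 11*sin(45) = -0.7071
y' = 10*sin(45) + 11*cos(45) = 14.8492

(-0.7071, 14.8492)


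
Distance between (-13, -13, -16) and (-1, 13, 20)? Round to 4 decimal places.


d = sqrt((-1--13)^2 + (13--13)^2 + (20--16)^2) = 46

46


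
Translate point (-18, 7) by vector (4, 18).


Translation: (x+dx, y+dy) = (-18+4, 7+18) = (-14, 25)

(-14, 25)


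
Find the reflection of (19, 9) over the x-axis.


Reflection across x-axis: (x, y) -> (x, -y)
(19, 9) -> (19, -9)

(19, -9)


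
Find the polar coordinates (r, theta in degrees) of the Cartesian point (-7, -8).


r = sqrt((-7)^2 + (-8)^2) = 10.6301
theta = atan2(-8, -7) = 228.8141 degrees

r = 10.6301, theta = 228.8141 degrees


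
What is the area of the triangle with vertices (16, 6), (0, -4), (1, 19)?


Area = |x1(y2-y3) + x2(y3-y1) + x3(y1-y2)| / 2
= |16*(-4-19) + 0*(19-6) + 1*(6--4)| / 2
= 179

179


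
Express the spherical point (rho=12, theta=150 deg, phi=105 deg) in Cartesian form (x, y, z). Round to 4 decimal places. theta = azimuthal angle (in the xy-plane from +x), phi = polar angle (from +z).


x = 12 * sin(105) * cos(150) = -10.0382
y = 12 * sin(105) * sin(150) = 5.7956
z = 12 * cos(105) = -3.1058

(-10.0382, 5.7956, -3.1058)


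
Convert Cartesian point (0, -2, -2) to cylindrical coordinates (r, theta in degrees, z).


r = sqrt(0^2 + (-2)^2) = 2
theta = atan2(-2, 0) = 270 deg
z = -2

r = 2, theta = 270 deg, z = -2


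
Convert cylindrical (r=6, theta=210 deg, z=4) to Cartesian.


x = 6 * cos(210) = -5.1962
y = 6 * sin(210) = -3
z = 4

(-5.1962, -3, 4)


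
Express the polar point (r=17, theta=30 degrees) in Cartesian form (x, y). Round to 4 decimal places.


x = 17 * cos(30) = 14.7224
y = 17 * sin(30) = 8.5

(14.7224, 8.5)


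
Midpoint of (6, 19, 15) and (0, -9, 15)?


Midpoint = ((6+0)/2, (19+-9)/2, (15+15)/2) = (3, 5, 15)

(3, 5, 15)


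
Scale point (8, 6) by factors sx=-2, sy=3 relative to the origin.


Scaling: (x*sx, y*sy) = (8*-2, 6*3) = (-16, 18)

(-16, 18)


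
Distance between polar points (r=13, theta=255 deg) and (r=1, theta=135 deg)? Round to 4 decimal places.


d = sqrt(r1^2 + r2^2 - 2*r1*r2*cos(t2-t1))
d = sqrt(13^2 + 1^2 - 2*13*1*cos(135-255)) = 13.5277

13.5277


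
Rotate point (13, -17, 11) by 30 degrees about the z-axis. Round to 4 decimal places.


x' = 13*cos(30) - -17*sin(30) = 19.7583
y' = 13*sin(30) + -17*cos(30) = -8.2224
z' = 11

(19.7583, -8.2224, 11)


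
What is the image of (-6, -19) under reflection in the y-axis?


Reflection across y-axis: (x, y) -> (-x, y)
(-6, -19) -> (6, -19)

(6, -19)


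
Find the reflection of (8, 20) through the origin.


Reflection through origin: (x, y) -> (-x, -y)
(8, 20) -> (-8, -20)

(-8, -20)


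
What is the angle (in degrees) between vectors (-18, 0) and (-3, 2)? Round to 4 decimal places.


dot = -18*-3 + 0*2 = 54
|u| = 18, |v| = 3.6056
cos(angle) = 0.8321
angle = 33.6901 degrees

33.6901 degrees


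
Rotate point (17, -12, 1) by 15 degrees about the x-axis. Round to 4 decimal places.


x' = 17
y' = -12*cos(15) - 1*sin(15) = -11.8499
z' = -12*sin(15) + 1*cos(15) = -2.1399

(17, -11.8499, -2.1399)


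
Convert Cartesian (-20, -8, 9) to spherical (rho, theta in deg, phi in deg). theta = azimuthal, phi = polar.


rho = sqrt((-20)^2 + (-8)^2 + 9^2) = 23.3452
theta = atan2(-8, -20) = 201.8014 deg
phi = acos(9/23.3452) = 67.3241 deg

rho = 23.3452, theta = 201.8014 deg, phi = 67.3241 deg


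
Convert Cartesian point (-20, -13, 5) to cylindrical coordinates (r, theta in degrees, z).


r = sqrt((-20)^2 + (-13)^2) = 23.8537
theta = atan2(-13, -20) = 213.0239 deg
z = 5

r = 23.8537, theta = 213.0239 deg, z = 5


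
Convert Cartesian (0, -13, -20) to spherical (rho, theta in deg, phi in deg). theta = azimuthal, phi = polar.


rho = sqrt(0^2 + (-13)^2 + (-20)^2) = 23.8537
theta = atan2(-13, 0) = 270 deg
phi = acos(-20/23.8537) = 146.9761 deg

rho = 23.8537, theta = 270 deg, phi = 146.9761 deg


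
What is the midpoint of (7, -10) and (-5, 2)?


Midpoint = ((7+-5)/2, (-10+2)/2) = (1, -4)

(1, -4)


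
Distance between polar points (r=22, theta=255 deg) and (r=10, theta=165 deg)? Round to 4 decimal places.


d = sqrt(r1^2 + r2^2 - 2*r1*r2*cos(t2-t1))
d = sqrt(22^2 + 10^2 - 2*22*10*cos(165-255)) = 24.1661

24.1661


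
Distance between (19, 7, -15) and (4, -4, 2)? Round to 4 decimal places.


d = sqrt((4-19)^2 + (-4-7)^2 + (2--15)^2) = 25.1992

25.1992


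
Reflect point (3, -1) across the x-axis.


Reflection across x-axis: (x, y) -> (x, -y)
(3, -1) -> (3, 1)

(3, 1)


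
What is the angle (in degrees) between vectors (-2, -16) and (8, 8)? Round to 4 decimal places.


dot = -2*8 + -16*8 = -144
|u| = 16.1245, |v| = 11.3137
cos(angle) = -0.7894
angle = 142.125 degrees

142.125 degrees


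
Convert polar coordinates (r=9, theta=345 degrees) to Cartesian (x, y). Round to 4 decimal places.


x = 9 * cos(345) = 8.6933
y = 9 * sin(345) = -2.3294

(8.6933, -2.3294)


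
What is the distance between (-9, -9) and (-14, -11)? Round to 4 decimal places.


d = sqrt((-14--9)^2 + (-11--9)^2) = 5.3852

5.3852


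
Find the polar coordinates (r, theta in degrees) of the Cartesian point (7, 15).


r = sqrt(7^2 + 15^2) = 16.5529
theta = atan2(15, 7) = 64.9831 degrees

r = 16.5529, theta = 64.9831 degrees


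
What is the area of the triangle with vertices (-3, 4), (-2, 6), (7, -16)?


Area = |x1(y2-y3) + x2(y3-y1) + x3(y1-y2)| / 2
= |-3*(6--16) + -2*(-16-4) + 7*(4-6)| / 2
= 20

20


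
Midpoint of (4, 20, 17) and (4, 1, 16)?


Midpoint = ((4+4)/2, (20+1)/2, (17+16)/2) = (4, 10.5, 16.5)

(4, 10.5, 16.5)


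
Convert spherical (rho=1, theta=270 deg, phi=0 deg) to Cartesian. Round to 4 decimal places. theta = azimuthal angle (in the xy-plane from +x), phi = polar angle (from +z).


x = 1 * sin(0) * cos(270) = 0
y = 1 * sin(0) * sin(270) = 0
z = 1 * cos(0) = 1

(0, 0, 1)


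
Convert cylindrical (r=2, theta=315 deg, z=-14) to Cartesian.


x = 2 * cos(315) = 1.4142
y = 2 * sin(315) = -1.4142
z = -14

(1.4142, -1.4142, -14)


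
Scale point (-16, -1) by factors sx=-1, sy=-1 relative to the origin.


Scaling: (x*sx, y*sy) = (-16*-1, -1*-1) = (16, 1)

(16, 1)


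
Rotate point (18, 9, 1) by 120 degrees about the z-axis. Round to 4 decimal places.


x' = 18*cos(120) - 9*sin(120) = -16.7942
y' = 18*sin(120) + 9*cos(120) = 11.0885
z' = 1

(-16.7942, 11.0885, 1)


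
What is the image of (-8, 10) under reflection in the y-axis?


Reflection across y-axis: (x, y) -> (-x, y)
(-8, 10) -> (8, 10)

(8, 10)


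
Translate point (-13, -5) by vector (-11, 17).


Translation: (x+dx, y+dy) = (-13+-11, -5+17) = (-24, 12)

(-24, 12)


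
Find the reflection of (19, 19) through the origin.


Reflection through origin: (x, y) -> (-x, -y)
(19, 19) -> (-19, -19)

(-19, -19)


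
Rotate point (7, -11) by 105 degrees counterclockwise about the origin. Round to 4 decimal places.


x' = 7*cos(105) - -11*sin(105) = 8.8135
y' = 7*sin(105) + -11*cos(105) = 9.6085

(8.8135, 9.6085)


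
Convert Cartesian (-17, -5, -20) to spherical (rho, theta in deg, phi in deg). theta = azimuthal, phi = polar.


rho = sqrt((-17)^2 + (-5)^2 + (-20)^2) = 26.7208
theta = atan2(-5, -17) = 196.3895 deg
phi = acos(-20/26.7208) = 138.459 deg

rho = 26.7208, theta = 196.3895 deg, phi = 138.459 deg


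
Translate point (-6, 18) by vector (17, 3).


Translation: (x+dx, y+dy) = (-6+17, 18+3) = (11, 21)

(11, 21)


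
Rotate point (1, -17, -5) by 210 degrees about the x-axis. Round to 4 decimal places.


x' = 1
y' = -17*cos(210) - -5*sin(210) = 12.2224
z' = -17*sin(210) + -5*cos(210) = 12.8301

(1, 12.2224, 12.8301)


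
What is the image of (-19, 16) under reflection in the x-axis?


Reflection across x-axis: (x, y) -> (x, -y)
(-19, 16) -> (-19, -16)

(-19, -16)


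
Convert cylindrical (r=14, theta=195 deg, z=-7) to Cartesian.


x = 14 * cos(195) = -13.523
y = 14 * sin(195) = -3.6235
z = -7

(-13.523, -3.6235, -7)


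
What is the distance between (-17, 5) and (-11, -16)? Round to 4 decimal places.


d = sqrt((-11--17)^2 + (-16-5)^2) = 21.8403

21.8403


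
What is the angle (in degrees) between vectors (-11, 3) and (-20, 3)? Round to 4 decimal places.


dot = -11*-20 + 3*3 = 229
|u| = 11.4018, |v| = 20.2237
cos(angle) = 0.9931
angle = 6.7244 degrees

6.7244 degrees


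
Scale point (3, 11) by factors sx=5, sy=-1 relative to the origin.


Scaling: (x*sx, y*sy) = (3*5, 11*-1) = (15, -11)

(15, -11)


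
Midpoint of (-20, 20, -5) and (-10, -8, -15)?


Midpoint = ((-20+-10)/2, (20+-8)/2, (-5+-15)/2) = (-15, 6, -10)

(-15, 6, -10)


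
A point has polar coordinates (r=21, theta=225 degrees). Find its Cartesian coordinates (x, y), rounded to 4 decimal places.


x = 21 * cos(225) = -14.8492
y = 21 * sin(225) = -14.8492

(-14.8492, -14.8492)


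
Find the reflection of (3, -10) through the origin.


Reflection through origin: (x, y) -> (-x, -y)
(3, -10) -> (-3, 10)

(-3, 10)


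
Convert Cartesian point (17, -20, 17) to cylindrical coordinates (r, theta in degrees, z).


r = sqrt(17^2 + (-20)^2) = 26.2488
theta = atan2(-20, 17) = 310.3645 deg
z = 17

r = 26.2488, theta = 310.3645 deg, z = 17


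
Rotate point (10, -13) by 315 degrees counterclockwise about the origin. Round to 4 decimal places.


x' = 10*cos(315) - -13*sin(315) = -2.1213
y' = 10*sin(315) + -13*cos(315) = -16.2635

(-2.1213, -16.2635)


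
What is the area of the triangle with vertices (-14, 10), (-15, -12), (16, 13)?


Area = |x1(y2-y3) + x2(y3-y1) + x3(y1-y2)| / 2
= |-14*(-12-13) + -15*(13-10) + 16*(10--12)| / 2
= 328.5

328.5


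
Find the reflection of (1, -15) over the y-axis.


Reflection across y-axis: (x, y) -> (-x, y)
(1, -15) -> (-1, -15)

(-1, -15)


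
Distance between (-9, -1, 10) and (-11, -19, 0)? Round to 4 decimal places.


d = sqrt((-11--9)^2 + (-19--1)^2 + (0-10)^2) = 20.6882

20.6882


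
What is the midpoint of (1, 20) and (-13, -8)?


Midpoint = ((1+-13)/2, (20+-8)/2) = (-6, 6)

(-6, 6)


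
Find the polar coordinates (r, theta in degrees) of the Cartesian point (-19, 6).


r = sqrt((-19)^2 + 6^2) = 19.9249
theta = atan2(6, -19) = 162.4744 degrees

r = 19.9249, theta = 162.4744 degrees


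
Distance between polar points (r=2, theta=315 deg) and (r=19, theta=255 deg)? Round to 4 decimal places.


d = sqrt(r1^2 + r2^2 - 2*r1*r2*cos(t2-t1))
d = sqrt(2^2 + 19^2 - 2*2*19*cos(255-315)) = 18.0831

18.0831


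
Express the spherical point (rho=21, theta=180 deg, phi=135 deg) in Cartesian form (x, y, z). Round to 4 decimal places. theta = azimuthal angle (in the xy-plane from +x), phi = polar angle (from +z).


x = 21 * sin(135) * cos(180) = -14.8492
y = 21 * sin(135) * sin(180) = 0
z = 21 * cos(135) = -14.8492

(-14.8492, 0, -14.8492)


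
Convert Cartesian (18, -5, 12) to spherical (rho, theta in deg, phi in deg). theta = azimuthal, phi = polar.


rho = sqrt(18^2 + (-5)^2 + 12^2) = 22.2036
theta = atan2(-5, 18) = 344.4759 deg
phi = acos(12/22.2036) = 57.2855 deg

rho = 22.2036, theta = 344.4759 deg, phi = 57.2855 deg


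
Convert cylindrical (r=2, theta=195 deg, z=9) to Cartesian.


x = 2 * cos(195) = -1.9319
y = 2 * sin(195) = -0.5176
z = 9

(-1.9319, -0.5176, 9)


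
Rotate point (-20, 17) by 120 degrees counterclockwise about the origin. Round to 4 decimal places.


x' = -20*cos(120) - 17*sin(120) = -4.7224
y' = -20*sin(120) + 17*cos(120) = -25.8205

(-4.7224, -25.8205)


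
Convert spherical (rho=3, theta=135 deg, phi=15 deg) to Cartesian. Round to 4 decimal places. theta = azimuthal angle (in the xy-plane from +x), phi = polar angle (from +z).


x = 3 * sin(15) * cos(135) = -0.549
y = 3 * sin(15) * sin(135) = 0.549
z = 3 * cos(15) = 2.8978

(-0.549, 0.549, 2.8978)


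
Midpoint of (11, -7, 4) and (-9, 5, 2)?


Midpoint = ((11+-9)/2, (-7+5)/2, (4+2)/2) = (1, -1, 3)

(1, -1, 3)


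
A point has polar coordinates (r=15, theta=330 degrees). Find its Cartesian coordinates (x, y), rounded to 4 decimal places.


x = 15 * cos(330) = 12.9904
y = 15 * sin(330) = -7.5

(12.9904, -7.5)


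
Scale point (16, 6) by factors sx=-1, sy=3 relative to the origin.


Scaling: (x*sx, y*sy) = (16*-1, 6*3) = (-16, 18)

(-16, 18)


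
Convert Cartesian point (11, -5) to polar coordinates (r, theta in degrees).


r = sqrt(11^2 + (-5)^2) = 12.083
theta = atan2(-5, 11) = 335.556 degrees

r = 12.083, theta = 335.556 degrees


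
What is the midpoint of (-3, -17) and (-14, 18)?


Midpoint = ((-3+-14)/2, (-17+18)/2) = (-8.5, 0.5)

(-8.5, 0.5)


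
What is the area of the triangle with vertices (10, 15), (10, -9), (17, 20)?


Area = |x1(y2-y3) + x2(y3-y1) + x3(y1-y2)| / 2
= |10*(-9-20) + 10*(20-15) + 17*(15--9)| / 2
= 84

84


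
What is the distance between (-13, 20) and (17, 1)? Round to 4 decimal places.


d = sqrt((17--13)^2 + (1-20)^2) = 35.5106

35.5106


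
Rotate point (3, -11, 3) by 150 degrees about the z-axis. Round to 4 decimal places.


x' = 3*cos(150) - -11*sin(150) = 2.9019
y' = 3*sin(150) + -11*cos(150) = 11.0263
z' = 3

(2.9019, 11.0263, 3)


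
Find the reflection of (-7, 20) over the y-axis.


Reflection across y-axis: (x, y) -> (-x, y)
(-7, 20) -> (7, 20)

(7, 20)


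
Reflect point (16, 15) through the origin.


Reflection through origin: (x, y) -> (-x, -y)
(16, 15) -> (-16, -15)

(-16, -15)


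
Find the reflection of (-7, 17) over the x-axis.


Reflection across x-axis: (x, y) -> (x, -y)
(-7, 17) -> (-7, -17)

(-7, -17)


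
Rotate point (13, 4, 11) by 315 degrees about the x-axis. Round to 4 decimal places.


x' = 13
y' = 4*cos(315) - 11*sin(315) = 10.6066
z' = 4*sin(315) + 11*cos(315) = 4.9497

(13, 10.6066, 4.9497)


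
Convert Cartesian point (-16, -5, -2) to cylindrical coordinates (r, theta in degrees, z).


r = sqrt((-16)^2 + (-5)^2) = 16.7631
theta = atan2(-5, -16) = 197.354 deg
z = -2

r = 16.7631, theta = 197.354 deg, z = -2


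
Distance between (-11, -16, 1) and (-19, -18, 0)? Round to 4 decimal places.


d = sqrt((-19--11)^2 + (-18--16)^2 + (0-1)^2) = 8.3066

8.3066


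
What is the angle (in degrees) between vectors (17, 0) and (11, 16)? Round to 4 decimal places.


dot = 17*11 + 0*16 = 187
|u| = 17, |v| = 19.4165
cos(angle) = 0.5665
angle = 55.4915 degrees

55.4915 degrees


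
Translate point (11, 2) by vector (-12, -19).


Translation: (x+dx, y+dy) = (11+-12, 2+-19) = (-1, -17)

(-1, -17)


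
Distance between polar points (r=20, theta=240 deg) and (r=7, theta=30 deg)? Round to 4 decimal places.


d = sqrt(r1^2 + r2^2 - 2*r1*r2*cos(t2-t1))
d = sqrt(20^2 + 7^2 - 2*20*7*cos(30-240)) = 26.2961

26.2961


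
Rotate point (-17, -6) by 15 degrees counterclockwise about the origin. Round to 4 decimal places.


x' = -17*cos(15) - -6*sin(15) = -14.8678
y' = -17*sin(15) + -6*cos(15) = -10.1955

(-14.8678, -10.1955)


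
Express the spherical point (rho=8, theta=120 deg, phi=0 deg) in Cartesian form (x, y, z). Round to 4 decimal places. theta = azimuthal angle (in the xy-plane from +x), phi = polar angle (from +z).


x = 8 * sin(0) * cos(120) = 0
y = 8 * sin(0) * sin(120) = 0
z = 8 * cos(0) = 8

(0, 0, 8)


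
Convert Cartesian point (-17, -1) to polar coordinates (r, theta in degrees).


r = sqrt((-17)^2 + (-1)^2) = 17.0294
theta = atan2(-1, -17) = 183.3665 degrees

r = 17.0294, theta = 183.3665 degrees


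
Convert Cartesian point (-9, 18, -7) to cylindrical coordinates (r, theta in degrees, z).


r = sqrt((-9)^2 + 18^2) = 20.1246
theta = atan2(18, -9) = 116.5651 deg
z = -7

r = 20.1246, theta = 116.5651 deg, z = -7


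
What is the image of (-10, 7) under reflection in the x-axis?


Reflection across x-axis: (x, y) -> (x, -y)
(-10, 7) -> (-10, -7)

(-10, -7)


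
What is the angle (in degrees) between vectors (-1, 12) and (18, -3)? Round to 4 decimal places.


dot = -1*18 + 12*-3 = -54
|u| = 12.0416, |v| = 18.2483
cos(angle) = -0.2457
angle = 104.226 degrees

104.226 degrees


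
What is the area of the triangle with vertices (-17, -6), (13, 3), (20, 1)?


Area = |x1(y2-y3) + x2(y3-y1) + x3(y1-y2)| / 2
= |-17*(3-1) + 13*(1--6) + 20*(-6-3)| / 2
= 61.5

61.5


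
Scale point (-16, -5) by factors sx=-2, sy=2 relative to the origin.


Scaling: (x*sx, y*sy) = (-16*-2, -5*2) = (32, -10)

(32, -10)


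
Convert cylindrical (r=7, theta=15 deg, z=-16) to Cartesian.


x = 7 * cos(15) = 6.7615
y = 7 * sin(15) = 1.8117
z = -16

(6.7615, 1.8117, -16)


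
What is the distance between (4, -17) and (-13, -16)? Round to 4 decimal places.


d = sqrt((-13-4)^2 + (-16--17)^2) = 17.0294

17.0294


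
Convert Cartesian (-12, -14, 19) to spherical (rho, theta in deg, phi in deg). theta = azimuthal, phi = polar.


rho = sqrt((-12)^2 + (-14)^2 + 19^2) = 26.4764
theta = atan2(-14, -12) = 229.3987 deg
phi = acos(19/26.4764) = 44.1417 deg

rho = 26.4764, theta = 229.3987 deg, phi = 44.1417 deg


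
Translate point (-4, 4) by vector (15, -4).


Translation: (x+dx, y+dy) = (-4+15, 4+-4) = (11, 0)

(11, 0)


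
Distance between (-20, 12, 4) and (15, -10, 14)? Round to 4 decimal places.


d = sqrt((15--20)^2 + (-10-12)^2 + (14-4)^2) = 42.5323

42.5323


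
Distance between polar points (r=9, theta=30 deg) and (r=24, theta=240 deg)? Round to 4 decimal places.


d = sqrt(r1^2 + r2^2 - 2*r1*r2*cos(t2-t1))
d = sqrt(9^2 + 24^2 - 2*9*24*cos(240-30)) = 32.1111

32.1111


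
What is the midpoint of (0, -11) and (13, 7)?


Midpoint = ((0+13)/2, (-11+7)/2) = (6.5, -2)

(6.5, -2)


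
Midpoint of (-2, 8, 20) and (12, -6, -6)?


Midpoint = ((-2+12)/2, (8+-6)/2, (20+-6)/2) = (5, 1, 7)

(5, 1, 7)


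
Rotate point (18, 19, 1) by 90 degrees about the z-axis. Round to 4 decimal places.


x' = 18*cos(90) - 19*sin(90) = -19
y' = 18*sin(90) + 19*cos(90) = 18
z' = 1

(-19, 18, 1)


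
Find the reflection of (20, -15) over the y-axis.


Reflection across y-axis: (x, y) -> (-x, y)
(20, -15) -> (-20, -15)

(-20, -15)


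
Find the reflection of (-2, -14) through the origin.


Reflection through origin: (x, y) -> (-x, -y)
(-2, -14) -> (2, 14)

(2, 14)


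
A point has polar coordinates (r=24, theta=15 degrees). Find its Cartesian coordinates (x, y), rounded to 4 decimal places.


x = 24 * cos(15) = 23.1822
y = 24 * sin(15) = 6.2117

(23.1822, 6.2117)


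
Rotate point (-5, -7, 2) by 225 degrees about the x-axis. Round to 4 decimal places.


x' = -5
y' = -7*cos(225) - 2*sin(225) = 6.364
z' = -7*sin(225) + 2*cos(225) = 3.5355

(-5, 6.364, 3.5355)


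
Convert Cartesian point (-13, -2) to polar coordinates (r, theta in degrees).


r = sqrt((-13)^2 + (-2)^2) = 13.1529
theta = atan2(-2, -13) = 188.7462 degrees

r = 13.1529, theta = 188.7462 degrees


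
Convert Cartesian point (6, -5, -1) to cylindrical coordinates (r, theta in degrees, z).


r = sqrt(6^2 + (-5)^2) = 7.8102
theta = atan2(-5, 6) = 320.1944 deg
z = -1

r = 7.8102, theta = 320.1944 deg, z = -1


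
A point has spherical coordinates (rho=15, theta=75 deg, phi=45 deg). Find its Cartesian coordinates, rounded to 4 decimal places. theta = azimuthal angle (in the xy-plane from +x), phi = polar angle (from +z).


x = 15 * sin(45) * cos(75) = 2.7452
y = 15 * sin(45) * sin(75) = 10.2452
z = 15 * cos(45) = 10.6066

(2.7452, 10.2452, 10.6066)


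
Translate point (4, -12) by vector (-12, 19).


Translation: (x+dx, y+dy) = (4+-12, -12+19) = (-8, 7)

(-8, 7)


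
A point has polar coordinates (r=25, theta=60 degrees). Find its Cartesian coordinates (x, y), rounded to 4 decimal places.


x = 25 * cos(60) = 12.5
y = 25 * sin(60) = 21.6506

(12.5, 21.6506)


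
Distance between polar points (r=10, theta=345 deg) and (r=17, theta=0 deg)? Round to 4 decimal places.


d = sqrt(r1^2 + r2^2 - 2*r1*r2*cos(t2-t1))
d = sqrt(10^2 + 17^2 - 2*10*17*cos(0-345)) = 7.7837

7.7837


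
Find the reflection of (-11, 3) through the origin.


Reflection through origin: (x, y) -> (-x, -y)
(-11, 3) -> (11, -3)

(11, -3)


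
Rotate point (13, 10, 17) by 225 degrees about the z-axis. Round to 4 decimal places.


x' = 13*cos(225) - 10*sin(225) = -2.1213
y' = 13*sin(225) + 10*cos(225) = -16.2635
z' = 17

(-2.1213, -16.2635, 17)


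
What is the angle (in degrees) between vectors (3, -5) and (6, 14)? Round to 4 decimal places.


dot = 3*6 + -5*14 = -52
|u| = 5.831, |v| = 15.2315
cos(angle) = -0.5855
angle = 125.8377 degrees

125.8377 degrees


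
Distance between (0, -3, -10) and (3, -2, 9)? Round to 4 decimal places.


d = sqrt((3-0)^2 + (-2--3)^2 + (9--10)^2) = 19.2614

19.2614


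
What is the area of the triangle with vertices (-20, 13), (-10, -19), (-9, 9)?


Area = |x1(y2-y3) + x2(y3-y1) + x3(y1-y2)| / 2
= |-20*(-19-9) + -10*(9-13) + -9*(13--19)| / 2
= 156

156


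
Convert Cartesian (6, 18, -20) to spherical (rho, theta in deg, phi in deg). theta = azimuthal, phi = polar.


rho = sqrt(6^2 + 18^2 + (-20)^2) = 27.5681
theta = atan2(18, 6) = 71.5651 deg
phi = acos(-20/27.5681) = 136.5085 deg

rho = 27.5681, theta = 71.5651 deg, phi = 136.5085 deg


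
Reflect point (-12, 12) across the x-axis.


Reflection across x-axis: (x, y) -> (x, -y)
(-12, 12) -> (-12, -12)

(-12, -12)


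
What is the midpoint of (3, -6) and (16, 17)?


Midpoint = ((3+16)/2, (-6+17)/2) = (9.5, 5.5)

(9.5, 5.5)


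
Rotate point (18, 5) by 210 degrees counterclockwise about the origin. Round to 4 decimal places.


x' = 18*cos(210) - 5*sin(210) = -13.0885
y' = 18*sin(210) + 5*cos(210) = -13.3301

(-13.0885, -13.3301)


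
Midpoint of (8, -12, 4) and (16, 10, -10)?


Midpoint = ((8+16)/2, (-12+10)/2, (4+-10)/2) = (12, -1, -3)

(12, -1, -3)


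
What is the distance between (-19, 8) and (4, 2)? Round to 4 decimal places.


d = sqrt((4--19)^2 + (2-8)^2) = 23.7697

23.7697


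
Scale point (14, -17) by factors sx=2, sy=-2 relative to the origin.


Scaling: (x*sx, y*sy) = (14*2, -17*-2) = (28, 34)

(28, 34)


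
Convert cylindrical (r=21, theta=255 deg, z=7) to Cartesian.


x = 21 * cos(255) = -5.4352
y = 21 * sin(255) = -20.2844
z = 7

(-5.4352, -20.2844, 7)


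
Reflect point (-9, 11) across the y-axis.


Reflection across y-axis: (x, y) -> (-x, y)
(-9, 11) -> (9, 11)

(9, 11)


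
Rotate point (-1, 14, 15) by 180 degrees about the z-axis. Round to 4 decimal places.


x' = -1*cos(180) - 14*sin(180) = 1
y' = -1*sin(180) + 14*cos(180) = -14
z' = 15

(1, -14, 15)


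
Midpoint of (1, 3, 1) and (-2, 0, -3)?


Midpoint = ((1+-2)/2, (3+0)/2, (1+-3)/2) = (-0.5, 1.5, -1)

(-0.5, 1.5, -1)


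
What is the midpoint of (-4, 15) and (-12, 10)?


Midpoint = ((-4+-12)/2, (15+10)/2) = (-8, 12.5)

(-8, 12.5)


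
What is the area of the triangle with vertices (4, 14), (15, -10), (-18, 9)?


Area = |x1(y2-y3) + x2(y3-y1) + x3(y1-y2)| / 2
= |4*(-10-9) + 15*(9-14) + -18*(14--10)| / 2
= 291.5

291.5


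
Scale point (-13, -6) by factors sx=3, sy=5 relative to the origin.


Scaling: (x*sx, y*sy) = (-13*3, -6*5) = (-39, -30)

(-39, -30)


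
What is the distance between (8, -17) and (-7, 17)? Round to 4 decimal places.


d = sqrt((-7-8)^2 + (17--17)^2) = 37.1618

37.1618


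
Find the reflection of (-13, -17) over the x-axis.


Reflection across x-axis: (x, y) -> (x, -y)
(-13, -17) -> (-13, 17)

(-13, 17)


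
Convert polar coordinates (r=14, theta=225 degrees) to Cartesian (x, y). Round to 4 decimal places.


x = 14 * cos(225) = -9.8995
y = 14 * sin(225) = -9.8995

(-9.8995, -9.8995)


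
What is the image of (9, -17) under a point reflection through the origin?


Reflection through origin: (x, y) -> (-x, -y)
(9, -17) -> (-9, 17)

(-9, 17)


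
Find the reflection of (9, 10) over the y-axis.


Reflection across y-axis: (x, y) -> (-x, y)
(9, 10) -> (-9, 10)

(-9, 10)


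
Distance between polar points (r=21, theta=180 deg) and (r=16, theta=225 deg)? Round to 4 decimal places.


d = sqrt(r1^2 + r2^2 - 2*r1*r2*cos(t2-t1))
d = sqrt(21^2 + 16^2 - 2*21*16*cos(225-180)) = 14.8938

14.8938


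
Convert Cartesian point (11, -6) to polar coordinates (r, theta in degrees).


r = sqrt(11^2 + (-6)^2) = 12.53
theta = atan2(-6, 11) = 331.3895 degrees

r = 12.53, theta = 331.3895 degrees


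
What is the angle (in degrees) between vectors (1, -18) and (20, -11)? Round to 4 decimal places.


dot = 1*20 + -18*-11 = 218
|u| = 18.0278, |v| = 22.8254
cos(angle) = 0.5298
angle = 58.0094 degrees

58.0094 degrees


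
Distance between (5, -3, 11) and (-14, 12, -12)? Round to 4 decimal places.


d = sqrt((-14-5)^2 + (12--3)^2 + (-12-11)^2) = 33.3916

33.3916


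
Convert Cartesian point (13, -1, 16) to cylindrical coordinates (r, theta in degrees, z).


r = sqrt(13^2 + (-1)^2) = 13.0384
theta = atan2(-1, 13) = 355.6013 deg
z = 16

r = 13.0384, theta = 355.6013 deg, z = 16


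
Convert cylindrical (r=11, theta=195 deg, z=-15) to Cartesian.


x = 11 * cos(195) = -10.6252
y = 11 * sin(195) = -2.847
z = -15

(-10.6252, -2.847, -15)


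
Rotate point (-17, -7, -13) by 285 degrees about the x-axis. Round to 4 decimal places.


x' = -17
y' = -7*cos(285) - -13*sin(285) = -14.3688
z' = -7*sin(285) + -13*cos(285) = 3.3968

(-17, -14.3688, 3.3968)


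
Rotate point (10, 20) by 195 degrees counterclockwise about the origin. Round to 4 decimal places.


x' = 10*cos(195) - 20*sin(195) = -4.4829
y' = 10*sin(195) + 20*cos(195) = -21.9067

(-4.4829, -21.9067)


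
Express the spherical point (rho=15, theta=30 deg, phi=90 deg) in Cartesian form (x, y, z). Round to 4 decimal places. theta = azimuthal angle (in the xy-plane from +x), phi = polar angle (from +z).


x = 15 * sin(90) * cos(30) = 12.9904
y = 15 * sin(90) * sin(30) = 7.5
z = 15 * cos(90) = 0

(12.9904, 7.5, 0)


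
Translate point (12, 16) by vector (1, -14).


Translation: (x+dx, y+dy) = (12+1, 16+-14) = (13, 2)

(13, 2)


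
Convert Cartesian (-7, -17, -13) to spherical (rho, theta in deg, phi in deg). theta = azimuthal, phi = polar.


rho = sqrt((-7)^2 + (-17)^2 + (-13)^2) = 22.5167
theta = atan2(-17, -7) = 247.6199 deg
phi = acos(-13/22.5167) = 125.2644 deg

rho = 22.5167, theta = 247.6199 deg, phi = 125.2644 deg


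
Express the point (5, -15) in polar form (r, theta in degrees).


r = sqrt(5^2 + (-15)^2) = 15.8114
theta = atan2(-15, 5) = 288.4349 degrees

r = 15.8114, theta = 288.4349 degrees


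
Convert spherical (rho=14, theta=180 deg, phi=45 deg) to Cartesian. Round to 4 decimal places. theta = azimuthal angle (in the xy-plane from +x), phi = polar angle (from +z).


x = 14 * sin(45) * cos(180) = -9.8995
y = 14 * sin(45) * sin(180) = 0
z = 14 * cos(45) = 9.8995

(-9.8995, 0, 9.8995)


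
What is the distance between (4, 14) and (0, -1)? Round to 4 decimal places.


d = sqrt((0-4)^2 + (-1-14)^2) = 15.5242

15.5242


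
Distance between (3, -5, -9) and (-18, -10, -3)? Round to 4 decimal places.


d = sqrt((-18-3)^2 + (-10--5)^2 + (-3--9)^2) = 22.4054

22.4054


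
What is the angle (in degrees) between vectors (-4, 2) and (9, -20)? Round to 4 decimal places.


dot = -4*9 + 2*-20 = -76
|u| = 4.4721, |v| = 21.9317
cos(angle) = -0.7749
angle = 140.7928 degrees

140.7928 degrees


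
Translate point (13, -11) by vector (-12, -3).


Translation: (x+dx, y+dy) = (13+-12, -11+-3) = (1, -14)

(1, -14)


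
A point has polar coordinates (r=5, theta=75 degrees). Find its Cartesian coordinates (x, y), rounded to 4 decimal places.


x = 5 * cos(75) = 1.2941
y = 5 * sin(75) = 4.8296

(1.2941, 4.8296)


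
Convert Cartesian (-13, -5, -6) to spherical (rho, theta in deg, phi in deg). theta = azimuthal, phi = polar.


rho = sqrt((-13)^2 + (-5)^2 + (-6)^2) = 15.1658
theta = atan2(-5, -13) = 201.0375 deg
phi = acos(-6/15.1658) = 113.3052 deg

rho = 15.1658, theta = 201.0375 deg, phi = 113.3052 deg


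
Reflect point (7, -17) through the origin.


Reflection through origin: (x, y) -> (-x, -y)
(7, -17) -> (-7, 17)

(-7, 17)


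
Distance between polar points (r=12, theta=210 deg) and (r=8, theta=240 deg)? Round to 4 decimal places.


d = sqrt(r1^2 + r2^2 - 2*r1*r2*cos(t2-t1))
d = sqrt(12^2 + 8^2 - 2*12*8*cos(240-210)) = 6.4593

6.4593


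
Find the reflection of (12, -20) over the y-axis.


Reflection across y-axis: (x, y) -> (-x, y)
(12, -20) -> (-12, -20)

(-12, -20)


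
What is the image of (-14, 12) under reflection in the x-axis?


Reflection across x-axis: (x, y) -> (x, -y)
(-14, 12) -> (-14, -12)

(-14, -12)


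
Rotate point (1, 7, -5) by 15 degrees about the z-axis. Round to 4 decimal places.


x' = 1*cos(15) - 7*sin(15) = -0.8458
y' = 1*sin(15) + 7*cos(15) = 7.0203
z' = -5

(-0.8458, 7.0203, -5)


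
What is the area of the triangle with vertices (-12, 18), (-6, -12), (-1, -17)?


Area = |x1(y2-y3) + x2(y3-y1) + x3(y1-y2)| / 2
= |-12*(-12--17) + -6*(-17-18) + -1*(18--12)| / 2
= 60

60


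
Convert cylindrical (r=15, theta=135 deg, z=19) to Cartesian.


x = 15 * cos(135) = -10.6066
y = 15 * sin(135) = 10.6066
z = 19

(-10.6066, 10.6066, 19)


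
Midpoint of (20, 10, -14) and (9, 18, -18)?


Midpoint = ((20+9)/2, (10+18)/2, (-14+-18)/2) = (14.5, 14, -16)

(14.5, 14, -16)


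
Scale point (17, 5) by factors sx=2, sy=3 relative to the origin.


Scaling: (x*sx, y*sy) = (17*2, 5*3) = (34, 15)

(34, 15)


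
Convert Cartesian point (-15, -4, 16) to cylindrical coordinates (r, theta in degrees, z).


r = sqrt((-15)^2 + (-4)^2) = 15.5242
theta = atan2(-4, -15) = 194.9314 deg
z = 16

r = 15.5242, theta = 194.9314 deg, z = 16


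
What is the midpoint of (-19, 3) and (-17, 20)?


Midpoint = ((-19+-17)/2, (3+20)/2) = (-18, 11.5)

(-18, 11.5)


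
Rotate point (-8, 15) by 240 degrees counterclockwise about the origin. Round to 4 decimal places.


x' = -8*cos(240) - 15*sin(240) = 16.9904
y' = -8*sin(240) + 15*cos(240) = -0.5718

(16.9904, -0.5718)


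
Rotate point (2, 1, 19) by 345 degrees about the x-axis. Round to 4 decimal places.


x' = 2
y' = 1*cos(345) - 19*sin(345) = 5.8835
z' = 1*sin(345) + 19*cos(345) = 18.0938

(2, 5.8835, 18.0938)


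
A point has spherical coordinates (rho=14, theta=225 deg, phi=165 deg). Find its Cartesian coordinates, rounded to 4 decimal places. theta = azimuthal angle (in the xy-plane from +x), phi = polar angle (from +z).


x = 14 * sin(165) * cos(225) = -2.5622
y = 14 * sin(165) * sin(225) = -2.5622
z = 14 * cos(165) = -13.523

(-2.5622, -2.5622, -13.523)


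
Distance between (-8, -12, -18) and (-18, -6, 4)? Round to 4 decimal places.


d = sqrt((-18--8)^2 + (-6--12)^2 + (4--18)^2) = 24.8998

24.8998


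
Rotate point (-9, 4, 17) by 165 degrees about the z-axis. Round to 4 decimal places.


x' = -9*cos(165) - 4*sin(165) = 7.6581
y' = -9*sin(165) + 4*cos(165) = -6.1931
z' = 17

(7.6581, -6.1931, 17)


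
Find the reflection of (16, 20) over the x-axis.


Reflection across x-axis: (x, y) -> (x, -y)
(16, 20) -> (16, -20)

(16, -20)


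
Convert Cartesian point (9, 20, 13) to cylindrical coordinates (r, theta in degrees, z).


r = sqrt(9^2 + 20^2) = 21.9317
theta = atan2(20, 9) = 65.7723 deg
z = 13

r = 21.9317, theta = 65.7723 deg, z = 13


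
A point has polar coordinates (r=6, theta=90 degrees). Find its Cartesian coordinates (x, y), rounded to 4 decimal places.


x = 6 * cos(90) = 0
y = 6 * sin(90) = 6

(0, 6)


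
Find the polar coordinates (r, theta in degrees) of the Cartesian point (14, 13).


r = sqrt(14^2 + 13^2) = 19.105
theta = atan2(13, 14) = 42.8789 degrees

r = 19.105, theta = 42.8789 degrees


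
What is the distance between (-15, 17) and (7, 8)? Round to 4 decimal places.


d = sqrt((7--15)^2 + (8-17)^2) = 23.7697

23.7697


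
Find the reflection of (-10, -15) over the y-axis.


Reflection across y-axis: (x, y) -> (-x, y)
(-10, -15) -> (10, -15)

(10, -15)


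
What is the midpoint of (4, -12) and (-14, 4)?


Midpoint = ((4+-14)/2, (-12+4)/2) = (-5, -4)

(-5, -4)


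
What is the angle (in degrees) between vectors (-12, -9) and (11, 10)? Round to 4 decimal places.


dot = -12*11 + -9*10 = -222
|u| = 15, |v| = 14.8661
cos(angle) = -0.9956
angle = 174.5962 degrees

174.5962 degrees


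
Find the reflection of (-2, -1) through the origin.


Reflection through origin: (x, y) -> (-x, -y)
(-2, -1) -> (2, 1)

(2, 1)


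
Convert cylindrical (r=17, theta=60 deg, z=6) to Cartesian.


x = 17 * cos(60) = 8.5
y = 17 * sin(60) = 14.7224
z = 6

(8.5, 14.7224, 6)


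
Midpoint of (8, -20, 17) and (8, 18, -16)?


Midpoint = ((8+8)/2, (-20+18)/2, (17+-16)/2) = (8, -1, 0.5)

(8, -1, 0.5)


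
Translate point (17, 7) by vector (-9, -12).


Translation: (x+dx, y+dy) = (17+-9, 7+-12) = (8, -5)

(8, -5)


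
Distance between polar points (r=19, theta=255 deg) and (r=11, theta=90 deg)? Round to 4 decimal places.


d = sqrt(r1^2 + r2^2 - 2*r1*r2*cos(t2-t1))
d = sqrt(19^2 + 11^2 - 2*19*11*cos(90-255)) = 29.7617

29.7617


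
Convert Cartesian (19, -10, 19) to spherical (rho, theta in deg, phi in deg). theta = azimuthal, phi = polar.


rho = sqrt(19^2 + (-10)^2 + 19^2) = 28.6705
theta = atan2(-10, 19) = 332.2415 deg
phi = acos(19/28.6705) = 48.4938 deg

rho = 28.6705, theta = 332.2415 deg, phi = 48.4938 deg


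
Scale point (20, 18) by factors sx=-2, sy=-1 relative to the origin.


Scaling: (x*sx, y*sy) = (20*-2, 18*-1) = (-40, -18)

(-40, -18)


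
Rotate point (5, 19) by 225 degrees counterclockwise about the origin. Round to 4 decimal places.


x' = 5*cos(225) - 19*sin(225) = 9.8995
y' = 5*sin(225) + 19*cos(225) = -16.9706

(9.8995, -16.9706)


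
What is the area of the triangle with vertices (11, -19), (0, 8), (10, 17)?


Area = |x1(y2-y3) + x2(y3-y1) + x3(y1-y2)| / 2
= |11*(8-17) + 0*(17--19) + 10*(-19-8)| / 2
= 184.5

184.5


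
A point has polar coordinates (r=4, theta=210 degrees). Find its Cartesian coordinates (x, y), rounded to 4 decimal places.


x = 4 * cos(210) = -3.4641
y = 4 * sin(210) = -2

(-3.4641, -2)


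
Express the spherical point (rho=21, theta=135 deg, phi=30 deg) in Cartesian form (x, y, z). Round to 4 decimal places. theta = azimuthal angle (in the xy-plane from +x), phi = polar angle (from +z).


x = 21 * sin(30) * cos(135) = -7.4246
y = 21 * sin(30) * sin(135) = 7.4246
z = 21 * cos(30) = 18.1865

(-7.4246, 7.4246, 18.1865)


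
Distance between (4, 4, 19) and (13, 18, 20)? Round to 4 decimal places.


d = sqrt((13-4)^2 + (18-4)^2 + (20-19)^2) = 16.6733

16.6733


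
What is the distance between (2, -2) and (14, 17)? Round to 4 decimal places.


d = sqrt((14-2)^2 + (17--2)^2) = 22.4722

22.4722
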